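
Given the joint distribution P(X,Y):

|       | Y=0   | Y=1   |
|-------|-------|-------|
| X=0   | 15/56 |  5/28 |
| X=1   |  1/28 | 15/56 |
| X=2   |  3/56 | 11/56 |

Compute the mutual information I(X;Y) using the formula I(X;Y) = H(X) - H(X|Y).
0.1608 bits

I(X;Y) = H(X) - H(X|Y)

Marginal of X (row sums):
  P(X=0) = 15/56 + 5/28 = 25/56
  P(X=1) = 1/28 + 15/56 = 17/56
  P(X=2) = 3/56 + 11/56 = 1/4
H(X) = -[(25/56)·log₂(25/56) + (17/56)·log₂(17/56) + (1/4)·log₂(1/4)]
  = 0.5194 + 0.5221 + 0.5000 = 1.5415 bits

Marginal of Y (column sums):
  P(Y=0) = 15/56 + 1/28 + 3/56 = 5/14
  P(Y=1) = 5/28 + 15/56 + 11/56 = 9/14
H(X|Y) = Σ_y P(y)·H(X|Y=y):
  Y=0: P(Y=0) = 5/14, P(X|Y=0) = (3/4, 1/10, 3/20) → H(X|Y=0) = 1.0540
  Y=1: P(Y=1) = 9/14, P(X|Y=1) = (5/18, 5/12, 11/36) → H(X|Y=1) = 1.5622
H(X|Y) = (5/14)·1.0540 + (9/14)·1.5622 = 1.3807 bits

I(X;Y) = H(X) - H(X|Y) = 1.5415 - 1.3807 = 0.1608 bits

Cross-check via I(X;Y) = H(X) + H(Y) - H(X,Y): computing H(Y) from the column sums and H(X,Y) from the 6 cells in the same way gives H(Y) = 0.9403 bits and H(X,Y) = 2.3210 bits, so
I(X;Y) = 1.5415 + 0.9403 - 2.3210 = 0.1608 bits ✓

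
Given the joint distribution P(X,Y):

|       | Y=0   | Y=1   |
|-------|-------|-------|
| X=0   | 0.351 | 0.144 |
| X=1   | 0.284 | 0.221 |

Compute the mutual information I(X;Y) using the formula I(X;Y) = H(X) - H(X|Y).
0.0168 bits

I(X;Y) = H(X) - H(X|Y)

Marginal of X (row sums):
  P(X=0) = 0.351 + 0.144 = 0.495
  P(X=1) = 0.284 + 0.221 = 0.505
H(X) = -[0.495·log₂(0.495) + 0.505·log₂(0.505)]
  = 0.502177 + 0.497751 = 0.999928 bits

Marginal of Y (column sums):
  P(Y=0) = 0.351 + 0.284 = 0.635
  P(Y=1) = 0.144 + 0.221 = 0.365
H(X|Y) = Σ_y P(y)·H(X|Y=y):
  Y=0: P(Y=0) = 0.635, P(X|Y=0) = (351/635, 284/635) → H(X|Y=0) = 0.991954
  Y=1: P(Y=1) = 0.365, P(X|Y=1) = (144/365, 221/365) → H(X|Y=1) = 0.967655
H(X|Y) = 0.635·0.991954 + 0.365·0.967655 = 0.983085 bits

I(X;Y) = H(X) - H(X|Y) = 0.999928 - 0.983085 = 0.0168 bits

Cross-check via I(X;Y) = H(X) + H(Y) - H(X,Y): computing H(Y) from the column sums and H(X,Y) from the 4 cells in the same way gives H(Y) = 0.946755 bits and H(X,Y) = 1.929841 bits, so
I(X;Y) = 0.999928 + 0.946755 - 1.929841 = 0.0168 bits ✓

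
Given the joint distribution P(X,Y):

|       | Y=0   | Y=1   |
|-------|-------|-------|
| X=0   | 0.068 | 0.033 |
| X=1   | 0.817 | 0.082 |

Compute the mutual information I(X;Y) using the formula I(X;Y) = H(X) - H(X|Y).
0.0267 bits

I(X;Y) = H(X) - H(X|Y)

Marginal of X (row sums):
  P(X=0) = 0.068 + 0.033 = 0.101
  P(X=1) = 0.817 + 0.082 = 0.899
H(X) = -[0.101·log₂(0.101) + 0.899·log₂(0.899)]
  = 0.334065 + 0.138093 = 0.47216 bits

Marginal of Y (column sums):
  P(Y=0) = 0.068 + 0.817 = 0.885
  P(Y=1) = 0.033 + 0.082 = 0.115
H(X|Y) = Σ_y P(y)·H(X|Y=y):
  Y=0: P(Y=0) = 0.885, P(X|Y=0) = (68/885, 817/885) → H(X|Y=0) = 0.390932
  Y=1: P(Y=1) = 0.115, P(X|Y=1) = (33/115, 82/115) → H(X|Y=1) = 0.864757
H(X|Y) = 0.885·0.390932 + 0.115·0.864757 = 0.44542 bits

I(X;Y) = H(X) - H(X|Y) = 0.47216 - 0.44542 = 0.0267 bits

Cross-check via I(X;Y) = H(X) + H(Y) - H(X,Y): computing H(Y) from the column sums and H(X,Y) from the 4 cells in the same way gives H(Y) = 0.51482 bits and H(X,Y) = 0.96024 bits, so
I(X;Y) = 0.47216 + 0.51482 - 0.96024 = 0.0267 bits ✓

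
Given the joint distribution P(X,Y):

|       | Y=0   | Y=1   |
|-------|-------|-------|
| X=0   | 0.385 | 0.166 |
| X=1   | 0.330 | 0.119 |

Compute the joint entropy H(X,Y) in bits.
1.8535 bits

H(X,Y) = -Σ_{x,y} P(x,y) log₂ P(x,y). Per-cell terms -P(x,y)·log₂P(x,y):
  X=0: 0.5302, 0.4301
  X=1: 0.5278, 0.3654
Sum of the 4 terms: H(X,Y) = 1.8535 bits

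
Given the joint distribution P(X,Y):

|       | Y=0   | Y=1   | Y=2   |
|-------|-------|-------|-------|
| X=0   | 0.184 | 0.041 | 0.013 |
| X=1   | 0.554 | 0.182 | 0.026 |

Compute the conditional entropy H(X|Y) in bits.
0.7873 bits

H(X|Y) = H(X,Y) - H(Y)

H(X,Y) = -Σ_{x,y} P(x,y) log₂ P(x,y). Per-cell terms -P(x,y)·log₂P(x,y):
  X=0: 0.44937, 0.18894, 0.08145
  X=1: 0.47203, 0.44735, 0.13690
Sum of the 6 terms: H(X,Y) = 1.77604 bits

Marginal of Y (column sums):
  P(Y=0) = 0.184 + 0.554 = 0.738
  P(Y=1) = 0.041 + 0.182 = 0.223
  P(Y=2) = 0.013 + 0.026 = 0.039
H(Y) = -[0.738·log₂(0.738) + 0.223·log₂(0.223) + 0.039·log₂(0.039)]
  = 0.32347 + 0.48277 + 0.18253 = 0.98877 bits

H(X|Y) = H(X,Y) - H(Y) = 1.77604 - 0.98877 = 0.7873 bits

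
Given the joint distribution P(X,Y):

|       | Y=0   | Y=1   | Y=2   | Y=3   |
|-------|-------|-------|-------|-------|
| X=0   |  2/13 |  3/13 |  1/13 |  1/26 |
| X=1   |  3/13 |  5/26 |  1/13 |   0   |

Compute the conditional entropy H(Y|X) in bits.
1.5993 bits

H(Y|X) = H(X,Y) - H(X)

H(X,Y) = -Σ_{x,y} P(x,y) log₂ P(x,y). Per-cell terms -P(x,y)·log₂P(x,y):
  X=0: 0.4155, 0.4882, 0.2846, 0.1808
  X=1: 0.4882, 0.4574, 0.2846, 0.0000
  (cells with P = 0 contribute 0)
Sum of the 8 terms: H(X,Y) = 2.5993 bits

Marginal of X (row sums):
  P(X=0) = 2/13 + 3/13 + 1/13 + 1/26 = 1/2
  P(X=1) = 3/13 + 5/26 + 1/13 + 0 = 1/2
H(X) = -[(1/2)·log₂(1/2) + (1/2)·log₂(1/2)]
  = 0.5000 + 0.5000 = 1.0000 bits

H(Y|X) = H(X,Y) - H(X) = 2.5993 - 1.0000 = 1.5993 bits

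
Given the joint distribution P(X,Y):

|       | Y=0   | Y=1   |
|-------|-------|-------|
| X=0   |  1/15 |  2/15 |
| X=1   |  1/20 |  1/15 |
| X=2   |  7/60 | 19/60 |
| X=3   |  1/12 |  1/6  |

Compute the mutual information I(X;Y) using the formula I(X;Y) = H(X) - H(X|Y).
0.0084 bits

I(X;Y) = H(X) - H(X|Y)

Marginal of X (row sums):
  P(X=0) = 1/15 + 2/15 = 1/5
  P(X=1) = 1/20 + 1/15 = 7/60
  P(X=2) = 7/60 + 19/60 = 13/30
  P(X=3) = 1/12 + 1/6 = 1/4
H(X) = -[(1/5)·log₂(1/5) + (7/60)·log₂(7/60) + (13/30)·log₂(13/30) + (1/4)·log₂(1/4)]
  = 0.4644 + 0.3616 + 0.5228 + 0.5000 = 1.8488 bits

Marginal of Y (column sums):
  P(Y=0) = 1/15 + 1/20 + 7/60 + 1/12 = 19/60
  P(Y=1) = 2/15 + 1/15 + 19/60 + 1/6 = 41/60
H(X|Y) = Σ_y P(y)·H(X|Y=y):
  Y=0: P(Y=0) = 19/60, P(X|Y=0) = (4/19, 3/19, 7/19, 5/19) → H(X|Y=0) = 1.9313
  Y=1: P(Y=1) = 41/60, P(X|Y=1) = (8/41, 4/41, 19/41, 10/41) → H(X|Y=1) = 1.7983
H(X|Y) = (19/60)·1.9313 + (41/60)·1.7983 = 1.8404 bits

I(X;Y) = H(X) - H(X|Y) = 1.8488 - 1.8404 = 0.0084 bits

Cross-check via I(X;Y) = H(X) + H(Y) - H(X,Y): computing H(Y) from the column sums and H(X,Y) from the 8 cells in the same way gives H(Y) = 0.9007 bits and H(X,Y) = 2.7411 bits, so
I(X;Y) = 1.8488 + 0.9007 - 2.7411 = 0.0084 bits ✓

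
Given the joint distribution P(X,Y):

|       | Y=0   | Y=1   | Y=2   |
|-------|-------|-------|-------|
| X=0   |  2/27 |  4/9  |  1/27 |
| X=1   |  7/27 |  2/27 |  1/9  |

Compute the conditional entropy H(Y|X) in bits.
1.1184 bits

H(Y|X) = H(X,Y) - H(X)

H(X,Y) = -Σ_{x,y} P(x,y) log₂ P(x,y). Per-cell terms -P(x,y)·log₂P(x,y):
  X=0: 0.27814, 0.51997, 0.17611
  X=1: 0.50492, 0.27814, 0.35221
Sum of the 6 terms: H(X,Y) = 2.1095 bits

Marginal of X (row sums):
  P(X=0) = 2/27 + 4/9 + 1/27 = 5/9
  P(X=1) = 7/27 + 2/27 + 1/9 = 4/9
H(X) = -[(5/9)·log₂(5/9) + (4/9)·log₂(4/9)]
  = 0.47111 + 0.51997 = 0.9911 bits

H(Y|X) = H(X,Y) - H(X) = 2.1095 - 0.9911 = 1.1184 bits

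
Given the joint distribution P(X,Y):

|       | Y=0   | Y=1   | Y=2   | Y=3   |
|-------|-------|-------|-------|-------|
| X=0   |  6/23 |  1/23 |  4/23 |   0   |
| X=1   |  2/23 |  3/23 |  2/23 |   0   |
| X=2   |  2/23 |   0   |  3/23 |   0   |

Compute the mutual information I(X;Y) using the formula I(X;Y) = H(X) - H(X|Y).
0.1738 bits

I(X;Y) = H(X) - H(X|Y)

Marginal of X (row sums):
  P(X=0) = 6/23 + 1/23 + 4/23 + 0 = 11/23
  P(X=1) = 2/23 + 3/23 + 2/23 + 0 = 7/23
  P(X=2) = 2/23 + 0 + 3/23 + 0 = 5/23
H(X) = -[(11/23)·log₂(11/23) + (7/23)·log₂(7/23) + (5/23)·log₂(5/23)]
  = 0.508932 + 0.522324 + 0.478616 = 1.50987 bits

Marginal of Y (column sums):
  P(Y=0) = 6/23 + 2/23 + 2/23 = 10/23
  P(Y=1) = 1/23 + 3/23 + 0 = 4/23
  P(Y=2) = 4/23 + 2/23 + 3/23 = 9/23
  P(Y=3) = 0 + 0 + 0 = 0
H(X|Y) = Σ_y P(y)·H(X|Y=y):
  Y=0: P(Y=0) = 10/23, P(X|Y=0) = (3/5, 1/5, 1/5) → H(X|Y=0) = 1.370951
  Y=1: P(Y=1) = 4/23, P(X|Y=1) = (1/4, 3/4, 0) → H(X|Y=1) = 0.811278
  Y=2: P(Y=2) = 9/23, P(X|Y=2) = (4/9, 2/9, 1/3) → H(X|Y=2) = 1.530493
  Y=3: P(Y=3) = 0 → contributes 0
H(X|Y) = (10/23)·1.370951 + (4/23)·0.811278 + (9/23)·1.530493 = 1.33605 bits

I(X;Y) = H(X) - H(X|Y) = 1.50987 - 1.33605 = 0.1738 bits

Cross-check via I(X;Y) = H(X) + H(Y) - H(X,Y): computing H(Y) from the column sums and H(X,Y) from the 12 cells in the same way gives H(Y) = 1.49101 bits and H(X,Y) = 2.82706 bits, so
I(X;Y) = 1.50987 + 1.49101 - 2.82706 = 0.1738 bits ✓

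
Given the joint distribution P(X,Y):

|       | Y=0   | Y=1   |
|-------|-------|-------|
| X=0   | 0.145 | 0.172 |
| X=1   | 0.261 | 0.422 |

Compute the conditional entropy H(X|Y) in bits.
0.8974 bits

H(X|Y) = H(X,Y) - H(Y)

H(X,Y) = -Σ_{x,y} P(x,y) log₂ P(x,y). Per-cell terms -P(x,y)·log₂P(x,y):
  X=0: 0.403952, 0.436797
  X=1: 0.505786, 0.525257
Sum of the 4 terms: H(X,Y) = 1.87179 bits

Marginal of Y (column sums):
  P(Y=0) = 0.145 + 0.261 = 0.406
  P(Y=1) = 0.172 + 0.422 = 0.594
H(Y) = -[0.406·log₂(0.406) + 0.594·log₂(0.594)]
  = 0.527982 + 0.446370 = 0.97435 bits

H(X|Y) = H(X,Y) - H(Y) = 1.87179 - 0.97435 = 0.8974 bits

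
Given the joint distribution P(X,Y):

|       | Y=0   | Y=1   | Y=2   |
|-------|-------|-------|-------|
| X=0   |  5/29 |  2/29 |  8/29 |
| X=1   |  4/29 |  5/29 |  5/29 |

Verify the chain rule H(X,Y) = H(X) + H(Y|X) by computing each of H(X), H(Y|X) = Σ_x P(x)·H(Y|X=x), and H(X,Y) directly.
H(X) = 0.9991 bits, H(Y|X) = 1.4854 bits, H(X,Y) = 2.4846 bits

Marginal of X (row sums):
  P(X=0) = 5/29 + 2/29 + 8/29 = 15/29
  P(X=1) = 4/29 + 5/29 + 5/29 = 14/29
H(X) = -[(15/29)·log₂(15/29) + (14/29)·log₂(14/29)]
  = 0.49194 + 0.50720 = 0.9991 bits

H(Y|X) = Σ_x P(x)·H(Y|X=x):
  X=0: P(X=0) = 15/29, P(Y|X=0) = (1/3, 2/15, 8/15) → H(Y|X=0) = 1.39958
  X=1: P(X=1) = 14/29, P(Y|X=1) = (2/7, 5/14, 5/14) → H(Y|X=1) = 1.57741
H(Y|X) = (15/29)·1.39958 + (14/29)·1.57741 = 1.4854 bits

H(X,Y) = -Σ_{x,y} P(x,y) log₂ P(x,y). Per-cell terms -P(x,y)·log₂P(x,y):
  X=0: 0.43725, 0.26607, 0.51255
  X=1: 0.39420, 0.43725, 0.43725
Sum of the 6 terms: H(X,Y) = 2.4846 bits

Chain rule check:
  H(X) + H(Y|X) = 0.9991 + 1.4854 = 2.4845 bits
  H(X,Y) = 2.4846 bits
✓ Chain rule verified (Δ = 0.0001 is 4-dp rounding noise: each of the three values was rounded independently).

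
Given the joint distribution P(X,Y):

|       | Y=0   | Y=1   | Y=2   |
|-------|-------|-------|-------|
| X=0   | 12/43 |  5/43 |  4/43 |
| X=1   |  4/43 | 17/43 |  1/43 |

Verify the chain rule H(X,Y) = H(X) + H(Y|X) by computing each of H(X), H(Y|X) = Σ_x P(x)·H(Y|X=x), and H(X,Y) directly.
H(X) = 0.9996 bits, H(Y|X) = 1.1681 bits, H(X,Y) = 2.1678 bits

Marginal of X (row sums):
  P(X=0) = 12/43 + 5/43 + 4/43 = 21/43
  P(X=1) = 4/43 + 17/43 + 1/43 = 22/43
H(X) = -[(21/43)·log₂(21/43) + (22/43)·log₂(22/43)]
  = 0.504951 + 0.494659 = 0.9996 bits

H(Y|X) = Σ_x P(x)·H(Y|X=x):
  X=0: P(X=0) = 21/43, P(Y|X=0) = (4/7, 5/21, 4/21) → H(Y|X=0) = 1.409975
  X=1: P(X=1) = 22/43, P(Y|X=1) = (2/11, 17/22, 1/22) → H(Y|X=1) = 0.937301
H(Y|X) = (21/43)·1.409975 + (22/43)·0.937301 = 1.1681 bits

H(X,Y) = -Σ_{x,y} P(x,y) log₂ P(x,y). Per-cell terms -P(x,y)·log₂P(x,y):
  X=0: 0.513852, 0.360969, 0.318722
  X=1: 0.318722, 0.529294, 0.126192
Sum of the 6 terms: H(X,Y) = 2.1678 bits

Chain rule check:
  H(X) + H(Y|X) = 0.9996 + 1.1681 = 2.1677 bits
  H(X,Y) = 2.1678 bits
✓ Chain rule verified (Δ = 0.0001 is 4-dp rounding noise: each of the three values was rounded independently).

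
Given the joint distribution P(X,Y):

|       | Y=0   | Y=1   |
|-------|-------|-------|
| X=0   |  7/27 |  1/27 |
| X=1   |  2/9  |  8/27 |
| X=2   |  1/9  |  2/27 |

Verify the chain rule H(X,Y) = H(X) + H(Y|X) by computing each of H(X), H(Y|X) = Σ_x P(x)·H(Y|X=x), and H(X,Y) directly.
H(X) = 1.4618 bits, H(Y|X) = 0.8517 bits, H(X,Y) = 2.3135 bits

Marginal of X (row sums):
  P(X=0) = 7/27 + 1/27 = 8/27
  P(X=1) = 2/9 + 8/27 = 14/27
  P(X=2) = 1/9 + 2/27 = 5/27
H(X) = -[(8/27)·log₂(8/27) + (14/27)·log₂(14/27) + (5/27)·log₂(5/27)]
  = 0.5200 + 0.4913 + 0.4505 = 1.4618 bits

H(Y|X) = Σ_x P(x)·H(Y|X=x):
  X=0: P(X=0) = 8/27, P(Y|X=0) = (7/8, 1/8) → H(Y|X=0) = 0.5436
  X=1: P(X=1) = 14/27, P(Y|X=1) = (3/7, 4/7) → H(Y|X=1) = 0.9852
  X=2: P(X=2) = 5/27, P(Y|X=2) = (3/5, 2/5) → H(Y|X=2) = 0.9710
H(Y|X) = (8/27)·0.5436 + (14/27)·0.9852 + (5/27)·0.9710 = 0.8517 bits

H(X,Y) = -Σ_{x,y} P(x,y) log₂ P(x,y). Per-cell terms -P(x,y)·log₂P(x,y):
  X=0: 0.5049, 0.1761
  X=1: 0.4822, 0.5200
  X=2: 0.3522, 0.2781
Sum of the 6 terms: H(X,Y) = 2.3135 bits

Chain rule check:
  H(X) + H(Y|X) = 1.4618 + 0.8517 = 2.3135 bits
  H(X,Y) = 2.3135 bits
✓ Chain rule verified.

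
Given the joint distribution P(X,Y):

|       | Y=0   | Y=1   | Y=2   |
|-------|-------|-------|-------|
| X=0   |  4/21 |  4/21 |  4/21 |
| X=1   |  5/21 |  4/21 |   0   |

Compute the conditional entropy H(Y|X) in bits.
1.3304 bits

H(Y|X) = H(X,Y) - H(X)

H(X,Y) = -Σ_{x,y} P(x,y) log₂ P(x,y). Per-cell terms -P(x,y)·log₂P(x,y):
  X=0: 0.45568, 0.45568, 0.45568
  X=1: 0.49295, 0.45568, 0.00000
  (cells with P = 0 contribute 0)
Sum of the 6 terms: H(X,Y) = 2.31567 bits

Marginal of X (row sums):
  P(X=0) = 4/21 + 4/21 + 4/21 = 4/7
  P(X=1) = 5/21 + 4/21 + 0 = 3/7
H(X) = -[(4/7)·log₂(4/7) + (3/7)·log₂(3/7)]
  = 0.46135 + 0.52388 = 0.98523 bits

H(Y|X) = H(X,Y) - H(X) = 2.31567 - 0.98523 = 1.3304 bits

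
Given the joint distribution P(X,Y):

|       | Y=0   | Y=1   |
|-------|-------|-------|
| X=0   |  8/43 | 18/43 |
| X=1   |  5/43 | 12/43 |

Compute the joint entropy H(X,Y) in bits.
1.8521 bits

H(X,Y) = -Σ_{x,y} P(x,y) log₂ P(x,y). Per-cell terms -P(x,y)·log₂P(x,y):
  X=0: 0.45140, 0.52591
  X=1: 0.36097, 0.51385
Sum of the 4 terms: H(X,Y) = 1.8521 bits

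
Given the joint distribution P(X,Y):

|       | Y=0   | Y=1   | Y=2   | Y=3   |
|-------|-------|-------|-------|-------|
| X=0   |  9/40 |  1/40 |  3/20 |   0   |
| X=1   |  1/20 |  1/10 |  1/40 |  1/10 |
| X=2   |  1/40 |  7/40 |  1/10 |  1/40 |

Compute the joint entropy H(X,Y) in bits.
3.0797 bits

H(X,Y) = -Σ_{x,y} P(x,y) log₂ P(x,y). Per-cell terms -P(x,y)·log₂P(x,y):
  X=0: 0.48420, 0.13305, 0.41054, 0.00000
  X=1: 0.21610, 0.33219, 0.13305, 0.33219
  X=2: 0.13305, 0.44005, 0.33219, 0.13305
  (cells with P = 0 contribute 0)
Sum of the 12 terms: H(X,Y) = 3.0797 bits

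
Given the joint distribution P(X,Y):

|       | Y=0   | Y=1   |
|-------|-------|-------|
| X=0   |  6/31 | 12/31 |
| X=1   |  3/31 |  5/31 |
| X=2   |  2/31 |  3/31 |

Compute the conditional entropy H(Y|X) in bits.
0.9361 bits

H(Y|X) = H(X,Y) - H(X)

H(X,Y) = -Σ_{x,y} P(x,y) log₂ P(x,y). Per-cell terms -P(x,y)·log₂P(x,y):
  X=0: 0.4585614, 0.5300260
  X=1: 0.3260549, 0.4245594
  X=2: 0.2551094, 0.3260549
Sum of the 6 terms: H(X,Y) = 2.320366 bits

Marginal of X (row sums):
  P(X=0) = 6/31 + 12/31 = 18/31
  P(X=1) = 3/31 + 5/31 = 8/31
  P(X=2) = 2/31 + 3/31 = 5/31
H(X) = -[(18/31)·log₂(18/31) + (8/31)·log₂(8/31) + (5/31)·log₂(5/31)]
  = 0.4553833 + 0.5043087 + 0.4245594 = 1.384251 bits

H(Y|X) = H(X,Y) - H(X) = 2.320366 - 1.384251 = 0.9361 bits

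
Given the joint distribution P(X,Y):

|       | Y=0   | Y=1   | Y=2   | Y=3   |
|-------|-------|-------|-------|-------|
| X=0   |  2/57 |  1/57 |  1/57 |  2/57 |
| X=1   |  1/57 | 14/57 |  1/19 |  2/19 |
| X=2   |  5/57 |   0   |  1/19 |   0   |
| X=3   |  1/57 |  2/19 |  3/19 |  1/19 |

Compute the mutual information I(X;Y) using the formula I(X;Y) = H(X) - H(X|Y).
0.3881 bits

I(X;Y) = H(X) - H(X|Y)

Marginal of X (row sums):
  P(X=0) = 2/57 + 1/57 + 1/57 + 2/57 = 2/19
  P(X=1) = 1/57 + 14/57 + 1/19 + 2/19 = 8/19
  P(X=2) = 5/57 + 0 + 1/19 + 0 = 8/57
  P(X=3) = 1/57 + 2/19 + 3/19 + 1/19 = 1/3
H(X) = -[(2/19)·log₂(2/19) + (8/19)·log₂(8/19) + (8/57)·log₂(8/57) + (1/3)·log₂(1/3)]
  = 0.34189 + 0.52544 + 0.39760 + 0.52832 = 1.79325 bits

Marginal of Y (column sums):
  P(Y=0) = 2/57 + 1/57 + 5/57 + 1/57 = 3/19
  P(Y=1) = 1/57 + 14/57 + 0 + 2/19 = 7/19
  P(Y=2) = 1/57 + 1/19 + 1/19 + 3/19 = 16/57
  P(Y=3) = 2/57 + 2/19 + 0 + 1/19 = 11/57
H(X|Y) = Σ_y P(y)·H(X|Y=y):
  Y=0: P(Y=0) = 3/19, P(X|Y=0) = (2/9, 1/9, 5/9, 1/9) → H(X|Y=0) = 1.65774
  Y=1: P(Y=1) = 7/19, P(X|Y=1) = (1/21, 2/3, 0, 2/7) → H(X|Y=1) = 1.11552
  Y=2: P(Y=2) = 16/57, P(X|Y=2) = (1/16, 3/16, 3/16, 9/16) → H(X|Y=2) = 1.62256
  Y=3: P(Y=3) = 11/57, P(X|Y=3) = (2/11, 6/11, 0, 3/11) → H(X|Y=3) = 1.43537
H(X|Y) = (3/19)·1.65774 + (7/19)·1.11552 + (16/57)·1.62256 + (11/57)·1.43537 = 1.40519 bits

I(X;Y) = H(X) - H(X|Y) = 1.79325 - 1.40519 = 0.3881 bits

Cross-check via I(X;Y) = H(X) + H(Y) - H(X,Y): computing H(Y) from the column sums and H(X,Y) from the 16 cells in the same way gives H(Y) = 1.92374 bits and H(X,Y) = 3.32892 bits, so
I(X;Y) = 1.79325 + 1.92374 - 3.32892 = 0.3881 bits ✓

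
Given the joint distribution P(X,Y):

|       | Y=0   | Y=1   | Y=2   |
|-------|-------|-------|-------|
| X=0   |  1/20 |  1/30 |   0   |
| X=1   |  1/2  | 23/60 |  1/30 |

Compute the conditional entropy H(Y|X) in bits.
1.1597 bits

H(Y|X) = H(X,Y) - H(X)

H(X,Y) = -Σ_{x,y} P(x,y) log₂ P(x,y). Per-cell terms -P(x,y)·log₂P(x,y):
  X=0: 0.21610, 0.16356, 0.00000
  X=1: 0.50000, 0.53028, 0.16356
  (cells with P = 0 contribute 0)
Sum of the 6 terms: H(X,Y) = 1.5735 bits

Marginal of X (row sums):
  P(X=0) = 1/20 + 1/30 + 0 = 1/12
  P(X=1) = 1/2 + 23/60 + 1/30 = 11/12
H(X) = -[(1/12)·log₂(1/12) + (11/12)·log₂(11/12)]
  = 0.29875 + 0.11507 = 0.4138 bits

H(Y|X) = H(X,Y) - H(X) = 1.5735 - 0.4138 = 1.1597 bits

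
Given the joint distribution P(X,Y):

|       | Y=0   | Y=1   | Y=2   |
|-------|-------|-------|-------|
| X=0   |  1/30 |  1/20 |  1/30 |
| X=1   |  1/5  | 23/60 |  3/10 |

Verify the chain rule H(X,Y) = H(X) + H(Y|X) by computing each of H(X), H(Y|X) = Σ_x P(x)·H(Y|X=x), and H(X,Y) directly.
H(X) = 0.5197 bits, H(Y|X) = 1.5393 bits, H(X,Y) = 2.0590 bits

Marginal of X (row sums):
  P(X=0) = 1/30 + 1/20 + 1/30 = 7/60
  P(X=1) = 1/5 + 23/60 + 3/10 = 53/60
H(X) = -[(7/60)·log₂(7/60) + (53/60)·log₂(53/60)]
  = 0.36161 + 0.15809 = 0.5197 bits

H(Y|X) = Σ_x P(x)·H(Y|X=x):
  X=0: P(X=0) = 7/60, P(Y|X=0) = (2/7, 3/7, 2/7) → H(Y|X=0) = 1.55666
  X=1: P(X=1) = 53/60, P(Y|X=1) = (12/53, 23/53, 18/53) → H(Y|X=1) = 1.53697
H(Y|X) = (7/60)·1.55666 + (53/60)·1.53697 = 1.5393 bits

H(X,Y) = -Σ_{x,y} P(x,y) log₂ P(x,y). Per-cell terms -P(x,y)·log₂P(x,y):
  X=0: 0.16356, 0.21610, 0.16356
  X=1: 0.46439, 0.53028, 0.52109
Sum of the 6 terms: H(X,Y) = 2.0590 bits

Chain rule check:
  H(X) + H(Y|X) = 0.5197 + 1.5393 = 2.0590 bits
  H(X,Y) = 2.0590 bits
✓ Chain rule verified.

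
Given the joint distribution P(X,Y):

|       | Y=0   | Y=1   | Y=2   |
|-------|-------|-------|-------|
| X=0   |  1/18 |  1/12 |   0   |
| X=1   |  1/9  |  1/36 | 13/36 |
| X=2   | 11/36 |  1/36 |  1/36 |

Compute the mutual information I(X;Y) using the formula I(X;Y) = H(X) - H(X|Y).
0.4961 bits

I(X;Y) = H(X) - H(X|Y)

Marginal of X (row sums):
  P(X=0) = 1/18 + 1/12 + 0 = 5/36
  P(X=1) = 1/9 + 1/36 + 13/36 = 1/2
  P(X=2) = 11/36 + 1/36 + 1/36 = 13/36
H(X) = -[(5/36)·log₂(5/36) + (1/2)·log₂(1/2) + (13/36)·log₂(13/36)]
  = 0.39556 + 0.50000 + 0.53065 = 1.4262 bits

Marginal of Y (column sums):
  P(Y=0) = 1/18 + 1/9 + 11/36 = 17/36
  P(Y=1) = 1/12 + 1/36 + 1/36 = 5/36
  P(Y=2) = 0 + 13/36 + 1/36 = 7/18
H(X|Y) = Σ_y P(y)·H(X|Y=y):
  Y=0: P(Y=0) = 17/36, P(X|Y=0) = (2/17, 4/17, 11/17) → H(X|Y=0) = 1.26077
  Y=1: P(Y=1) = 5/36, P(X|Y=1) = (3/5, 1/5, 1/5) → H(X|Y=1) = 1.37095
  Y=2: P(Y=2) = 7/18, P(X|Y=2) = (0, 13/14, 1/14) → H(X|Y=2) = 0.37123
H(X|Y) = (17/36)·1.26077 + (5/36)·1.37095 + (7/18)·0.37123 = 0.9301 bits

I(X;Y) = H(X) - H(X|Y) = 1.4262 - 0.9301 = 0.4961 bits

Cross-check via I(X;Y) = H(X) + H(Y) - H(X,Y): computing H(Y) from the column sums and H(X,Y) from the 9 cells in the same way gives H(Y) = 1.4366 bits and H(X,Y) = 2.3667 bits, so
I(X;Y) = 1.4262 + 1.4366 - 2.3667 = 0.4961 bits ✓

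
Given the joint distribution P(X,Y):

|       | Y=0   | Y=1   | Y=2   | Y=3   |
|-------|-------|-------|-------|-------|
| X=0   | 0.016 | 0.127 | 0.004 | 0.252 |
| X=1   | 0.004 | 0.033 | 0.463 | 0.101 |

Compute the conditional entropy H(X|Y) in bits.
0.4700 bits

H(X|Y) = H(X,Y) - H(Y)

H(X,Y) = -Σ_{x,y} P(x,y) log₂ P(x,y). Per-cell terms -P(x,y)·log₂P(x,y):
  X=0: 0.09545, 0.37809, 0.03186, 0.50110
  X=1: 0.03186, 0.16241, 0.51435, 0.33406
Sum of the 8 terms: H(X,Y) = 2.0492 bits

Marginal of Y (column sums):
  P(Y=0) = 0.016 + 0.004 = 0.020
  P(Y=1) = 0.127 + 0.033 = 0.160
  P(Y=2) = 0.004 + 0.463 = 0.467
  P(Y=3) = 0.252 + 0.101 = 0.353
H(Y) = -[0.020·log₂(0.020) + 0.160·log₂(0.160) + 0.467·log₂(0.467) + 0.353·log₂(0.353)]
  = 0.11288 + 0.42302 + 0.51300 + 0.53030 = 1.5792 bits

H(X|Y) = H(X,Y) - H(Y) = 2.0492 - 1.5792 = 0.4700 bits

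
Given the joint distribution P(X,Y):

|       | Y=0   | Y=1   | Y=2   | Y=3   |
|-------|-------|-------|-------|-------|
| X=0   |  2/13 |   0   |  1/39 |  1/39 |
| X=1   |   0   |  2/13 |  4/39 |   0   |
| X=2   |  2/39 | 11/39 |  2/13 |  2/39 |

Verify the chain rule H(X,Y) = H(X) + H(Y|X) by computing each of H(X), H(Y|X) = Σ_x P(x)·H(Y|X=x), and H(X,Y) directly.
H(X) = 1.4531 bits, H(Y|X) = 1.3558 bits, H(X,Y) = 2.8089 bits

Marginal of X (row sums):
  P(X=0) = 2/13 + 0 + 1/39 + 1/39 = 8/39
  P(X=1) = 0 + 2/13 + 4/39 + 0 = 10/39
  P(X=2) = 2/39 + 11/39 + 2/13 + 2/39 = 7/13
H(X) = -[(8/39)·log₂(8/39) + (10/39)·log₂(10/39) + (7/13)·log₂(7/13)]
  = 0.46880 + 0.50345 + 0.48089 = 1.4531 bits

H(Y|X) = Σ_x P(x)·H(Y|X=x):
  X=0: P(X=0) = 8/39, P(Y|X=0) = (3/4, 0, 1/8, 1/8) → H(Y|X=0) = 1.06128
  X=1: P(X=1) = 10/39, P(Y|X=1) = (0, 3/5, 2/5, 0) → H(Y|X=1) = 0.97095
  X=2: P(X=2) = 7/13, P(Y|X=2) = (2/21, 11/21, 2/7, 2/21) → H(Y|X=2) = 1.65120
H(Y|X) = (8/39)·1.06128 + (10/39)·0.97095 + (7/13)·1.65120 = 1.3558 bits

H(X,Y) = -Σ_{x,y} P(x,y) log₂ P(x,y). Per-cell terms -P(x,y)·log₂P(x,y):
  X=0: 0.41545, 0.00000, 0.13552, 0.13552
  X=1: 0.00000, 0.41545, 0.33696, 0.00000
  X=2: 0.21976, 0.51502, 0.41545, 0.21976
  (cells with P = 0 contribute 0)
Sum of the 12 terms: H(X,Y) = 2.8089 bits

Chain rule check:
  H(X) + H(Y|X) = 1.4531 + 1.3558 = 2.8089 bits
  H(X,Y) = 2.8089 bits
✓ Chain rule verified.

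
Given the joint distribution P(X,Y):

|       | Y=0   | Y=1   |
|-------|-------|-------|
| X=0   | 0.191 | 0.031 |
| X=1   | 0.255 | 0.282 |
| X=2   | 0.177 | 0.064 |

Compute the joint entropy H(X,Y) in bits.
2.3252 bits

H(X,Y) = -Σ_{x,y} P(x,y) log₂ P(x,y). Per-cell terms -P(x,y)·log₂P(x,y):
  X=0: 0.45618, 0.15536
  X=1: 0.50271, 0.51500
  X=2: 0.44218, 0.25381
Sum of the 6 terms: H(X,Y) = 2.3252 bits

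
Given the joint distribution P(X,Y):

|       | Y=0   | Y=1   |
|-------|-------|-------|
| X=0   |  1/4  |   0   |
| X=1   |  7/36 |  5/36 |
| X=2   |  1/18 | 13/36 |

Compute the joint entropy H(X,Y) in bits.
2.1173 bits

H(X,Y) = -Σ_{x,y} P(x,y) log₂ P(x,y). Per-cell terms -P(x,y)·log₂P(x,y):
  X=0: 0.5000, 0.0000
  X=1: 0.4594, 0.3956
  X=2: 0.2317, 0.5306
  (cells with P = 0 contribute 0)
Sum of the 6 terms: H(X,Y) = 2.1173 bits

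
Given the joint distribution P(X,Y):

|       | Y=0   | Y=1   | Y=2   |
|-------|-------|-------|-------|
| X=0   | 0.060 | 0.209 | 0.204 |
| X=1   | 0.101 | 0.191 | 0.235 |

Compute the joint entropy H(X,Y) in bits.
2.4646 bits

H(X,Y) = -Σ_{x,y} P(x,y) log₂ P(x,y). Per-cell terms -P(x,y)·log₂P(x,y):
  X=0: 0.2435, 0.4720, 0.4678
  X=1: 0.3341, 0.4562, 0.4910
Sum of the 6 terms: H(X,Y) = 2.4646 bits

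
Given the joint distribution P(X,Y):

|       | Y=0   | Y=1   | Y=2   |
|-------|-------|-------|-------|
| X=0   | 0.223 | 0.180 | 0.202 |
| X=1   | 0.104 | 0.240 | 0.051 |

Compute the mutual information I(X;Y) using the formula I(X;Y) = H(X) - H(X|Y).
0.0757 bits

I(X;Y) = H(X) - H(X|Y)

Marginal of X (row sums):
  P(X=0) = 0.223 + 0.180 + 0.202 = 0.605
  P(X=1) = 0.104 + 0.240 + 0.051 = 0.395
H(X) = -[0.605·log₂(0.605) + 0.395·log₂(0.395)]
  = 0.43862 + 0.52933 = 0.96795 bits

Marginal of Y (column sums):
  P(Y=0) = 0.223 + 0.104 = 0.327
  P(Y=1) = 0.180 + 0.240 = 0.420
  P(Y=2) = 0.202 + 0.051 = 0.253
H(X|Y) = Σ_y P(y)·H(X|Y=y):
  Y=0: P(Y=0) = 0.327, P(X|Y=0) = (223/327, 104/327) → H(X|Y=0) = 0.90224
  Y=1: P(Y=1) = 0.420, P(X|Y=1) = (3/7, 4/7) → H(X|Y=1) = 0.98523
  Y=2: P(Y=2) = 0.253, P(X|Y=2) = (202/253, 51/253) → H(X|Y=2) = 0.72508
H(X|Y) = 0.327·0.90224 + 0.420·0.98523 + 0.253·0.72508 = 0.89227 bits

I(X;Y) = H(X) - H(X|Y) = 0.96795 - 0.89227 = 0.0757 bits

Cross-check via I(X;Y) = H(X) + H(Y) - H(X,Y): computing H(Y) from the column sums and H(X,Y) from the 6 cells in the same way gives H(Y) = 1.55462 bits and H(X,Y) = 2.44690 bits, so
I(X;Y) = 0.96795 + 1.55462 - 2.44690 = 0.0757 bits ✓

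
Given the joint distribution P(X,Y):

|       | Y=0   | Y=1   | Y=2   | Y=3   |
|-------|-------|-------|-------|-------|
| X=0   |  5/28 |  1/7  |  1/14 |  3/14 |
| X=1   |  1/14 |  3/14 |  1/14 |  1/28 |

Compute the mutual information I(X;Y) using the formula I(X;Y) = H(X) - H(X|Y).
0.1133 bits

I(X;Y) = H(X) - H(X|Y)

Marginal of X (row sums):
  P(X=0) = 5/28 + 1/7 + 1/14 + 3/14 = 17/28
  P(X=1) = 1/14 + 3/14 + 1/14 + 1/28 = 11/28
H(X) = -[(17/28)·log₂(17/28) + (11/28)·log₂(11/28)]
  = 0.4371 + 0.5295 = 0.9666 bits

Marginal of Y (column sums):
  P(Y=0) = 5/28 + 1/14 = 1/4
  P(Y=1) = 1/7 + 3/14 = 5/14
  P(Y=2) = 1/14 + 1/14 = 1/7
  P(Y=3) = 3/14 + 1/28 = 1/4
H(X|Y) = Σ_y P(y)·H(X|Y=y):
  Y=0: P(Y=0) = 1/4, P(X|Y=0) = (5/7, 2/7) → H(X|Y=0) = 0.8631
  Y=1: P(Y=1) = 5/14, P(X|Y=1) = (2/5, 3/5) → H(X|Y=1) = 0.9710
  Y=2: P(Y=2) = 1/7, P(X|Y=2) = (1/2, 1/2) → H(X|Y=2) = 1.0000
  Y=3: P(Y=3) = 1/4, P(X|Y=3) = (6/7, 1/7) → H(X|Y=3) = 0.5917
H(X|Y) = (1/4)·0.8631 + (5/14)·0.9710 + (1/7)·1.0000 + (1/4)·0.5917 = 0.8533 bits

I(X;Y) = H(X) - H(X|Y) = 0.9666 - 0.8533 = 0.1133 bits

Cross-check via I(X;Y) = H(X) + H(Y) - H(X,Y): computing H(Y) from the column sums and H(X,Y) from the 8 cells in the same way gives H(Y) = 1.9316 bits and H(X,Y) = 2.7849 bits, so
I(X;Y) = 0.9666 + 1.9316 - 2.7849 = 0.1133 bits ✓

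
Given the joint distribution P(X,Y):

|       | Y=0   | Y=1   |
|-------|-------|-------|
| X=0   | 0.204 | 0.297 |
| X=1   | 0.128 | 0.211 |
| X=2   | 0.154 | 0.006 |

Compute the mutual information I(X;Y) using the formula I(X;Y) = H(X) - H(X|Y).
0.1499 bits

I(X;Y) = H(X) - H(X|Y)

Marginal of X (row sums):
  P(X=0) = 0.204 + 0.297 = 0.501
  P(X=1) = 0.128 + 0.211 = 0.339
  P(X=2) = 0.154 + 0.006 = 0.160
H(X) = -[0.501·log₂(0.501) + 0.339·log₂(0.339) + 0.160·log₂(0.160)]
  = 0.4995559 + 0.5290579 + 0.4230170 = 1.451631 bits

Marginal of Y (column sums):
  P(Y=0) = 0.204 + 0.128 + 0.154 = 0.486
  P(Y=1) = 0.297 + 0.211 + 0.006 = 0.514
H(X|Y) = Σ_y P(y)·H(X|Y=y):
  Y=0: P(Y=0) = 0.486, P(X|Y=0) = (34/81, 64/243, 77/243) → H(X|Y=0) = 1.5580226
  Y=1: P(Y=1) = 0.514, P(X|Y=1) = (297/514, 211/514, 3/257) → H(X|Y=1) = 1.0594874
H(X|Y) = 0.486·1.5580226 + 0.514·1.0594874 = 1.301776 bits

I(X;Y) = H(X) - H(X|Y) = 1.451631 - 1.301776 = 0.1499 bits

Cross-check via I(X;Y) = H(X) + H(Y) - H(X,Y): computing H(Y) from the column sums and H(X,Y) from the 6 cells in the same way gives H(Y) = 0.999434 bits and H(X,Y) = 2.301210 bits, so
I(X;Y) = 1.451631 + 0.999434 - 2.301210 = 0.1499 bits ✓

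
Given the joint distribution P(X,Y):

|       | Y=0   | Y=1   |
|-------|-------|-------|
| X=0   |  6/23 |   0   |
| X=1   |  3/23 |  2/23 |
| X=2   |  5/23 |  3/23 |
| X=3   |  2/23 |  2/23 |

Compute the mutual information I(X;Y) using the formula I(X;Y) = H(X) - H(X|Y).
0.1696 bits

I(X;Y) = H(X) - H(X|Y)

Marginal of X (row sums):
  P(X=0) = 6/23 + 0 = 6/23
  P(X=1) = 3/23 + 2/23 = 5/23
  P(X=2) = 5/23 + 3/23 = 8/23
  P(X=3) = 2/23 + 2/23 = 4/23
H(X) = -[(6/23)·log₂(6/23) + (5/23)·log₂(5/23) + (8/23)·log₂(8/23) + (4/23)·log₂(4/23)]
  = 0.50572 + 0.47862 + 0.52993 + 0.43888 = 1.95315 bits

Marginal of Y (column sums):
  P(Y=0) = 6/23 + 3/23 + 5/23 + 2/23 = 16/23
  P(Y=1) = 0 + 2/23 + 3/23 + 2/23 = 7/23
H(X|Y) = Σ_y P(y)·H(X|Y=y):
  Y=0: P(Y=0) = 16/23, P(X|Y=0) = (3/8, 3/16, 5/16, 1/8) → H(X|Y=0) = 1.88286
  Y=1: P(Y=1) = 7/23, P(X|Y=1) = (0, 2/7, 3/7, 2/7) → H(X|Y=1) = 1.55666
H(X|Y) = (16/23)·1.88286 + (7/23)·1.55666 = 1.78358 bits

I(X;Y) = H(X) - H(X|Y) = 1.95315 - 1.78358 = 0.1696 bits

Cross-check via I(X;Y) = H(X) + H(Y) - H(X,Y): computing H(Y) from the column sums and H(X,Y) from the 8 cells in the same way gives H(Y) = 0.88654 bits and H(X,Y) = 2.67012 bits, so
I(X;Y) = 1.95315 + 0.88654 - 2.67012 = 0.1696 bits ✓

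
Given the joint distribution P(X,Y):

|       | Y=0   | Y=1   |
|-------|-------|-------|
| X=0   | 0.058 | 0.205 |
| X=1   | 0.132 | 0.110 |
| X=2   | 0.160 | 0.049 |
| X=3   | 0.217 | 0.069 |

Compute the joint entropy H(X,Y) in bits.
2.8235 bits

H(X,Y) = -Σ_{x,y} P(x,y) log₂ P(x,y). Per-cell terms -P(x,y)·log₂P(x,y):
  X=0: 0.23825, 0.46869
  X=1: 0.38562, 0.35029
  X=2: 0.42302, 0.21320
  X=3: 0.47832, 0.26615
Sum of the 8 terms: H(X,Y) = 2.8235 bits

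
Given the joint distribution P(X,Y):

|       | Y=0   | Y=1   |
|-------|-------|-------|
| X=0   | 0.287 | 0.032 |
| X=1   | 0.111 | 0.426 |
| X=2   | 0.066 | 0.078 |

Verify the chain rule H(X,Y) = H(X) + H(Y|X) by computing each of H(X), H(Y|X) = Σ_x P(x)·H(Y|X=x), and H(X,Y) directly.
H(X) = 1.4101 bits, H(Y|X) = 0.6880 bits, H(X,Y) = 2.0981 bits

Marginal of X (row sums):
  P(X=0) = 0.287 + 0.032 = 0.319
  P(X=1) = 0.111 + 0.426 = 0.537
  P(X=2) = 0.066 + 0.078 = 0.144
H(X) = -[0.319·log₂(0.319) + 0.537·log₂(0.537) + 0.144·log₂(0.144)]
  = 0.5258 + 0.4817 + 0.4026 = 1.4101 bits

H(Y|X) = Σ_x P(x)·H(Y|X=x):
  X=0: P(X=0) = 0.319, P(Y|X=0) = (287/319, 32/319) → H(Y|X=0) = 0.4700
  X=1: P(X=1) = 0.537, P(Y|X=1) = (37/179, 142/179) → H(Y|X=1) = 0.7351
  X=2: P(X=2) = 0.144, P(Y|X=2) = (11/24, 13/24) → H(Y|X=2) = 0.9950
H(Y|X) = 0.319·0.4700 + 0.537·0.7351 + 0.144·0.9950 = 0.6880 bits

H(X,Y) = -Σ_{x,y} P(x,y) log₂ P(x,y). Per-cell terms -P(x,y)·log₂P(x,y):
  X=0: 0.5169, 0.1589
  X=1: 0.3520, 0.5244
  X=2: 0.2588, 0.2871
Sum of the 6 terms: H(X,Y) = 2.0981 bits

Chain rule check:
  H(X) + H(Y|X) = 1.4101 + 0.6880 = 2.0981 bits
  H(X,Y) = 2.0981 bits
✓ Chain rule verified.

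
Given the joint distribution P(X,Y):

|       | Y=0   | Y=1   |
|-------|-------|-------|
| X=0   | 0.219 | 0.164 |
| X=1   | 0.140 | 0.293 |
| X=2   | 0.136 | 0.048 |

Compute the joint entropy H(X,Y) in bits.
2.4253 bits

H(X,Y) = -Σ_{x,y} P(x,y) log₂ P(x,y). Per-cell terms -P(x,y)·log₂P(x,y):
  X=0: 0.47983, 0.42775
  X=1: 0.39711, 0.51891
  X=2: 0.39145, 0.21028
Sum of the 6 terms: H(X,Y) = 2.4253 bits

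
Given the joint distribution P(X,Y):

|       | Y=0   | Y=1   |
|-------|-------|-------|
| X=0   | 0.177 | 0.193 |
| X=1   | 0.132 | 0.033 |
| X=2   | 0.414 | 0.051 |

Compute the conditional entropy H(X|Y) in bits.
1.3426 bits

H(X|Y) = H(X,Y) - H(Y)

H(X,Y) = -Σ_{x,y} P(x,y) log₂ P(x,y). Per-cell terms -P(x,y)·log₂P(x,y):
  X=0: 0.442178, 0.458052
  X=1: 0.385624, 0.162406
  X=2: 0.526731, 0.218961
Sum of the 6 terms: H(X,Y) = 2.19395 bits

Marginal of Y (column sums):
  P(Y=0) = 0.177 + 0.132 + 0.414 = 0.723
  P(Y=1) = 0.193 + 0.033 + 0.051 = 0.277
H(Y) = -[0.723·log₂(0.723) + 0.277·log₂(0.277)]
  = 0.338315 + 0.513016 = 0.85133 bits

H(X|Y) = H(X,Y) - H(Y) = 2.19395 - 0.85133 = 1.3426 bits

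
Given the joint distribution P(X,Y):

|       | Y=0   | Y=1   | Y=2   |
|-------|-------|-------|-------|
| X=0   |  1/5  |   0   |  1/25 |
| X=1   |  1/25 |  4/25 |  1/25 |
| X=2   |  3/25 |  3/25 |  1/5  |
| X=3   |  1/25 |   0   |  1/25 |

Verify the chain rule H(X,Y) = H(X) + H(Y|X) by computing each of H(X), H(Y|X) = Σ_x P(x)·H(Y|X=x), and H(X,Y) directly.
H(X) = 1.8009 bits, H(Y|X) = 1.2138 bits, H(X,Y) = 3.0147 bits

Marginal of X (row sums):
  P(X=0) = 1/5 + 0 + 1/25 = 6/25
  P(X=1) = 1/25 + 4/25 + 1/25 = 6/25
  P(X=2) = 3/25 + 3/25 + 1/5 = 11/25
  P(X=3) = 1/25 + 0 + 1/25 = 2/25
H(X) = -[(6/25)·log₂(6/25) + (6/25)·log₂(6/25) + (11/25)·log₂(11/25) + (2/25)·log₂(2/25)]
  = 0.49413 + 0.49413 + 0.52115 + 0.29151 = 1.8009 bits

H(Y|X) = Σ_x P(x)·H(Y|X=x):
  X=0: P(X=0) = 6/25, P(Y|X=0) = (5/6, 0, 1/6) → H(Y|X=0) = 0.65002
  X=1: P(X=1) = 6/25, P(Y|X=1) = (1/6, 2/3, 1/6) → H(Y|X=1) = 1.25163
  X=2: P(X=2) = 11/25, P(Y|X=2) = (3/11, 3/11, 5/11) → H(Y|X=2) = 1.53948
  X=3: P(X=3) = 2/25, P(Y|X=3) = (1/2, 0, 1/2) → H(Y|X=3) = 1.00000
H(Y|X) = (6/25)·0.65002 + (6/25)·1.25163 + (11/25)·1.53948 + (2/25)·1.00000 = 1.2138 bits

H(X,Y) = -Σ_{x,y} P(x,y) log₂ P(x,y). Per-cell terms -P(x,y)·log₂P(x,y):
  X=0: 0.46439, 0.00000, 0.18575
  X=1: 0.18575, 0.42302, 0.18575
  X=2: 0.36707, 0.36707, 0.46439
  X=3: 0.18575, 0.00000, 0.18575
  (cells with P = 0 contribute 0)
Sum of the 12 terms: H(X,Y) = 3.0147 bits

Chain rule check:
  H(X) + H(Y|X) = 1.8009 + 1.2138 = 3.0147 bits
  H(X,Y) = 3.0147 bits
✓ Chain rule verified.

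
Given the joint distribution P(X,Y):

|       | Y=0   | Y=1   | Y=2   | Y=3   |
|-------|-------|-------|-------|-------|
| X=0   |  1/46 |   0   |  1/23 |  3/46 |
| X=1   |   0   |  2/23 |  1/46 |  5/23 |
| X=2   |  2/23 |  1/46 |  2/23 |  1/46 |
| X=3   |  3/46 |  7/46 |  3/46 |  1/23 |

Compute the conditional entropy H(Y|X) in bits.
1.5391 bits

H(Y|X) = H(X,Y) - H(X)

H(X,Y) = -Σ_{x,y} P(x,y) log₂ P(x,y). Per-cell terms -P(x,y)·log₂P(x,y):
  X=0: 0.120077, 0.000000, 0.196677, 0.256865
  X=1: 0.000000, 0.306397, 0.120077, 0.478616
  X=2: 0.306397, 0.120077, 0.306397, 0.120077
  X=3: 0.256865, 0.413336, 0.256865, 0.196677
  (cells with P = 0 contribute 0)
Sum of the 16 terms: H(X,Y) = 3.45540 bits

Marginal of X (row sums):
  P(X=0) = 1/46 + 0 + 1/23 + 3/46 = 3/23
  P(X=1) = 0 + 2/23 + 1/46 + 5/23 = 15/46
  P(X=2) = 2/23 + 1/46 + 2/23 + 1/46 = 5/23
  P(X=3) = 3/46 + 7/46 + 3/46 + 1/23 = 15/46
H(X) = -[(3/23)·log₂(3/23) + (15/46)·log₂(15/46) + (5/23)·log₂(5/23) + (15/46)·log₂(15/46)]
  = 0.383296 + 0.527175 + 0.478616 + 0.527175 = 1.91626 bits

H(Y|X) = H(X,Y) - H(X) = 3.45540 - 1.91626 = 1.5391 bits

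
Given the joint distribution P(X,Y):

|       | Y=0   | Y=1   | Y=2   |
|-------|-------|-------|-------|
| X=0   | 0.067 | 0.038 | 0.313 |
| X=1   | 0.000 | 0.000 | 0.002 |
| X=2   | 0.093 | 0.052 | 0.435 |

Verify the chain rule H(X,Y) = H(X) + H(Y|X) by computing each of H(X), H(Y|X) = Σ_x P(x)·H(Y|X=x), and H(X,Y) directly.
H(X) = 0.9998 bits, H(Y|X) = 1.0461 bits, H(X,Y) = 2.0459 bits

Marginal of X (row sums):
  P(X=0) = 0.067 + 0.038 + 0.313 = 0.418
  P(X=1) = 0.000 + 0.000 + 0.002 = 0.002
  P(X=2) = 0.093 + 0.052 + 0.435 = 0.580
H(X) = -[0.418·log₂(0.418) + 0.002·log₂(0.002) + 0.580·log₂(0.580)]
  = 0.52602 + 0.01793 + 0.45581 = 0.9998 bits

H(Y|X) = Σ_x P(x)·H(Y|X=x):
  X=0: P(X=0) = 0.418, P(Y|X=0) = (67/418, 1/11, 313/418) → H(Y|X=0) = 1.05036
  X=1: P(X=1) = 0.002, P(Y|X=1) = (0, 0, 1) → H(Y|X=1) = 0.00000
  X=2: P(X=2) = 0.580, P(Y|X=2) = (93/580, 13/145, 3/4) → H(Y|X=2) = 1.04666
H(Y|X) = 0.418·1.05036 + 0.002·0.00000 + 0.580·1.04666 = 1.0461 bits

H(X,Y) = -Σ_{x,y} P(x,y) log₂ P(x,y). Per-cell terms -P(x,y)·log₂P(x,y):
  X=0: 0.26128, 0.17928, 0.52451
  X=1: 0.00000, 0.00000, 0.01793
  X=2: 0.31868, 0.22180, 0.52240
  (cells with P = 0 contribute 0)
Sum of the 9 terms: H(X,Y) = 2.0459 bits

Chain rule check:
  H(X) + H(Y|X) = 0.9998 + 1.0461 = 2.0459 bits
  H(X,Y) = 2.0459 bits
✓ Chain rule verified.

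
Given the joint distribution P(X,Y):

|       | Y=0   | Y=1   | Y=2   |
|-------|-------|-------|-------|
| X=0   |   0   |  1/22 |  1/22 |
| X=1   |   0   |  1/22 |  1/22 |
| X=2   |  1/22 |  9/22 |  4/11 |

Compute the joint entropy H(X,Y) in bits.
2.0717 bits

H(X,Y) = -Σ_{x,y} P(x,y) log₂ P(x,y). Per-cell terms -P(x,y)·log₂P(x,y):
  X=0: 0.0000, 0.2027, 0.2027
  X=1: 0.0000, 0.2027, 0.2027
  X=2: 0.2027, 0.5275, 0.5307
  (cells with P = 0 contribute 0)
Sum of the 9 terms: H(X,Y) = 2.0717 bits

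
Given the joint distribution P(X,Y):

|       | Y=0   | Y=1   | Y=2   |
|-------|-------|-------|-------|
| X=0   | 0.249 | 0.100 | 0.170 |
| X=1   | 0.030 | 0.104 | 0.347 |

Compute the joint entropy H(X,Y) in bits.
2.2874 bits

H(X,Y) = -Σ_{x,y} P(x,y) log₂ P(x,y). Per-cell terms -P(x,y)·log₂P(x,y):
  X=0: 0.499440, 0.332193, 0.434587
  X=1: 0.151767, 0.339596, 0.529866
Sum of the 6 terms: H(X,Y) = 2.2874 bits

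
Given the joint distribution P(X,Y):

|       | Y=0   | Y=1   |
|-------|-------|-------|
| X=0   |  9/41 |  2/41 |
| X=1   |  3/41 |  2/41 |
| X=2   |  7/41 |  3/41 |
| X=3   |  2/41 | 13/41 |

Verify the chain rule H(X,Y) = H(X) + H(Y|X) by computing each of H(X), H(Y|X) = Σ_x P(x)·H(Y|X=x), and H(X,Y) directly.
H(X) = 1.9067 bits, H(Y|X) = 0.7241 bits, H(X,Y) = 2.6308 bits

Marginal of X (row sums):
  P(X=0) = 9/41 + 2/41 = 11/41
  P(X=1) = 3/41 + 2/41 = 5/41
  P(X=2) = 7/41 + 3/41 = 10/41
  P(X=3) = 2/41 + 13/41 = 15/41
H(X) = -[(11/41)·log₂(11/41) + (5/41)·log₂(5/41) + (10/41)·log₂(10/41) + (15/41)·log₂(15/41)]
  = 0.5093 + 0.3702 + 0.4965 + 0.5307 = 1.9067 bits

H(Y|X) = Σ_x P(x)·H(Y|X=x):
  X=0: P(X=0) = 11/41, P(Y|X=0) = (9/11, 2/11) → H(Y|X=0) = 0.6840
  X=1: P(X=1) = 5/41, P(Y|X=1) = (3/5, 2/5) → H(Y|X=1) = 0.9710
  X=2: P(X=2) = 10/41, P(Y|X=2) = (7/10, 3/10) → H(Y|X=2) = 0.8813
  X=3: P(X=3) = 15/41, P(Y|X=3) = (2/15, 13/15) → H(Y|X=3) = 0.5665
H(Y|X) = (11/41)·0.6840 + (5/41)·0.9710 + (10/41)·0.8813 + (15/41)·0.5665 = 0.7241 bits

H(X,Y) = -Σ_{x,y} P(x,y) log₂ P(x,y). Per-cell terms -P(x,y)·log₂P(x,y):
  X=0: 0.4802, 0.2126
  X=1: 0.2760, 0.2126
  X=2: 0.4354, 0.2760
  X=3: 0.2126, 0.5254
Sum of the 8 terms: H(X,Y) = 2.6308 bits

Chain rule check:
  H(X) + H(Y|X) = 1.9067 + 0.7241 = 2.6308 bits
  H(X,Y) = 2.6308 bits
✓ Chain rule verified.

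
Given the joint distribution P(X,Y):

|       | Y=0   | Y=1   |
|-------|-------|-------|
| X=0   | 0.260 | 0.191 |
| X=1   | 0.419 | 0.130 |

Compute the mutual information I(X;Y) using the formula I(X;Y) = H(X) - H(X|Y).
0.0286 bits

I(X;Y) = H(X) - H(X|Y)

Marginal of X (row sums):
  P(X=0) = 0.260 + 0.191 = 0.451
  P(X=1) = 0.419 + 0.130 = 0.549
H(X) = -[0.451·log₂(0.451) + 0.549·log₂(0.549)]
  = 0.51811 + 0.47495 = 0.99306 bits

Marginal of Y (column sums):
  P(Y=0) = 0.260 + 0.419 = 0.679
  P(Y=1) = 0.191 + 0.130 = 0.321
H(X|Y) = Σ_y P(y)·H(X|Y=y):
  Y=0: P(Y=0) = 0.679, P(X|Y=0) = (260/679, 419/679) → H(X|Y=0) = 0.96008
  Y=1: P(Y=1) = 0.321, P(X|Y=1) = (191/321, 130/321) → H(X|Y=1) = 0.97379
H(X|Y) = 0.679·0.96008 + 0.321·0.97379 = 0.96448 bits

I(X;Y) = H(X) - H(X|Y) = 0.99306 - 0.96448 = 0.0286 bits

Cross-check via I(X;Y) = H(X) + H(Y) - H(X,Y): computing H(Y) from the column sums and H(X,Y) from the 4 cells in the same way gives H(Y) = 0.90547 bits and H(X,Y) = 1.86994 bits, so
I(X;Y) = 0.99306 + 0.90547 - 1.86994 = 0.0286 bits ✓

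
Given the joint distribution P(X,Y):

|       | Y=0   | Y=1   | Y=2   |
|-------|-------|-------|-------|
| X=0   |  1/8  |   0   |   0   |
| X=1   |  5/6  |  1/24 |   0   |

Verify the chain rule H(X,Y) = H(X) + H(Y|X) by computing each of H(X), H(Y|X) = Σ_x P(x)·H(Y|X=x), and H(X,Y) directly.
H(X) = 0.5436 bits, H(Y|X) = 0.2417 bits, H(X,Y) = 0.7852 bits

Marginal of X (row sums):
  P(X=0) = 1/8 + 0 + 0 = 1/8
  P(X=1) = 5/6 + 1/24 + 0 = 7/8
H(X) = -[(1/8)·log₂(1/8) + (7/8)·log₂(7/8)]
  = 0.3750 + 0.1686 = 0.5436 bits

H(Y|X) = Σ_x P(x)·H(Y|X=x):
  X=0: P(X=0) = 1/8, P(Y|X=0) = (1, 0, 0) → H(Y|X=0) = 0.0000
  X=1: P(X=1) = 7/8, P(Y|X=1) = (20/21, 1/21, 0) → H(Y|X=1) = 0.2762
H(Y|X) = (1/8)·0.0000 + (7/8)·0.2762 = 0.2417 bits

H(X,Y) = -Σ_{x,y} P(x,y) log₂ P(x,y). Per-cell terms -P(x,y)·log₂P(x,y):
  X=0: 0.3750, 0.0000, 0.0000
  X=1: 0.2192, 0.1910, 0.0000
  (cells with P = 0 contribute 0)
Sum of the 6 terms: H(X,Y) = 0.7852 bits

Chain rule check:
  H(X) + H(Y|X) = 0.5436 + 0.2417 = 0.7853 bits
  H(X,Y) = 0.7852 bits
✓ Chain rule verified (Δ = 0.0001 is 4-dp rounding noise: each of the three values was rounded independently).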